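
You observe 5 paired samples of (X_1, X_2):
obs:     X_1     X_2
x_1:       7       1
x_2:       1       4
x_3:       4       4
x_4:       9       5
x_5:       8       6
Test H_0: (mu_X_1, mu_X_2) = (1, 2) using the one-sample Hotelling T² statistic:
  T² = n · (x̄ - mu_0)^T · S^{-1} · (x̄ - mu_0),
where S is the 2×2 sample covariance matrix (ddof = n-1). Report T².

Step 1 — sample mean vector:
  mean(X_1) = (7 + 1 + 4 + 9 + 8) / 5 = 29/5 = 5.8
  mean(X_2) = (1 + 4 + 4 + 5 + 6) / 5 = 20/5 = 4
  x̄ = (5.8, 4),  deviation x̄ - mu_0 = (5.8, 4) - (1, 2) = (4.8, 2).

Step 2 — sample covariance matrix, S[i,j] = (1/(n-1)) · Σ_k (x_{k,i} - mean_i) · (x_{k,j} - mean_j), divisor n-1 = 4:
  S[X_1,X_1] = ((1.2)·(1.2) + (-4.8)·(-4.8) + (-1.8)·(-1.8) + (3.2)·(3.2) + (2.2)·(2.2)) / 4 = 42.8/4 = 10.7
  S[X_1,X_2] = ((1.2)·(-3) + (-4.8)·(0) + (-1.8)·(0) + (3.2)·(1) + (2.2)·(2)) / 4 = 4/4 = 1
  S[X_2,X_2] = ((-3)·(-3) + (0)·(0) + (0)·(0) + (1)·(1) + (2)·(2)) / 4 = 14/4 = 3.5
  S = [[10.7, 1],
 [1, 3.5]].

Step 3 — invert S. det(S) = 10.7·3.5 - (1)² = 36.45.
  S^{-1} = (1/det) · [[d, -b], [-b, a]] = [[0.096, -0.0274],
 [-0.0274, 0.2936]].

Step 4 — quadratic form (x̄ - mu_0)^T · S^{-1} · (x̄ - mu_0):
  S^{-1} · (x̄ - mu_0) = (0.406, 0.4554),
  (x̄ - mu_0)^T · [...] = (4.8)·(0.406) + (2)·(0.4554) = 2.8598.

Step 5 — scale by n: T² = 5 · 2.8598 = 14.299.

T² ≈ 14.299


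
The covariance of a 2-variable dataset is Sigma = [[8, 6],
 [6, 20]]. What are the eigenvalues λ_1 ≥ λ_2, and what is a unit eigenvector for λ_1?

Step 1 — characteristic polynomial of 2×2 Sigma:
  det(Sigma - λI) = λ² - trace · λ + det = 0.
  trace = 8 + 20 = 28, det = 8·20 - (6)² = 124.
Step 2 — discriminant:
  Δ = trace² - 4·det = 784 - 496 = 288.
Step 3 — eigenvalues:
  λ = (trace ± √Δ)/2 = (28 ± 16.9706)/2,
  λ_1 = 22.4853,  λ_2 = 5.5147.

Step 4 — unit eigenvector for λ_1: solve (Sigma - λ_1 I)v = 0. First row:
  (8 - 22.4853)·v_x + (6)·v_y = 0, i.e. (-14.4853)·v_x + (6)·v_y = 0,
  so v ∝ (b, λ_1 - a) = (6, 14.4853) = u.
  ||u|| = √((6)² + (14.4853)²) = √(245.8234) ≈ 15.6788,
  v_1 = u/||u|| ≈ (0.3827, 0.9239) (||v_1|| = 1).

λ_1 = 22.4853,  λ_2 = 5.5147;  v_1 ≈ (0.3827, 0.9239)


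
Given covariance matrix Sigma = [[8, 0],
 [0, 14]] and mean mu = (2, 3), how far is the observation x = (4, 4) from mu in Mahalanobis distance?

Step 1 — centre the observation: (x - mu) = (2, 1).

Step 2 — invert Sigma. det(Sigma) = 8·14 - (0)² = 112.
  Sigma^{-1} = (1/det) · [[d, -b], [-b, a]] = [[0.125, 0],
 [0, 0.0714]].

Step 3 — form the quadratic (x - mu)^T · Sigma^{-1} · (x - mu):
  Sigma^{-1} · (x - mu) = (0.25, 0.0714).
  (x - mu)^T · [Sigma^{-1} · (x - mu)] = (2)·(0.25) + (1)·(0.0714) = 0.5714.

Step 4 — take square root: d = √(0.5714) ≈ 0.7559.

d(x, mu) = √(0.5714) ≈ 0.7559


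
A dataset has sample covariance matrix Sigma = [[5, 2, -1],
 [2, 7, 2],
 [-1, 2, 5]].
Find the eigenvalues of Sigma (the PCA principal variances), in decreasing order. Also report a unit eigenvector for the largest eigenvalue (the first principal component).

Step 1 — characteristic polynomial p(λ) = det(λI - Sigma) = λ³ - tr·λ² + c_1·λ - det, where tr = trace, c_1 = sum of the principal 2×2 minors, det = det(Sigma):
  tr = 5 + 7 + 5 = 17,
  c_1 = (5·7 - (2)²) + (5·5 - (-1)²) + (7·5 - (2)²) = 31 + 24 + 31 = 86,
  det = 5·(7·5 - (2)²) - (2)·((2)·5 - (2)·(-1)) + (-1)·((2)·(2) - 7·(-1)) = 5·(31) - (2)·(12) + (-1)·(11) = 120.
  So p(λ) = λ³ - 17λ² + 86λ - 120.
Step 2 — look for an integer root (rational root theorem: any rational root is an integer divisor of 120). Testing λ = 6:
  p(6) = 216 - 612 + 516 - 120 = 0  ✓
  Dividing out (λ - 6): p(λ) = (λ - 6)(λ² - 11λ + 20).
Step 3 — remaining eigenvalues from the quadratic λ² - 11λ + 20 = 0:
  Δ = 11² - 4·20 = 121 - 80 = 41,  λ = (11 ± √41)/2 = (11 ± 6.4031)/2 ≈ 8.7016 or 2.2984.
  Sorted: λ_1 = 8.7016,  λ_2 = 6,  λ_3 = 2.2984  (check: sum = 17 = tr ✓).

Step 4 — unit eigenvector for λ_1 ≈ 8.7016: v spans the null space of (Sigma - λ_1 I), whose rows are
  r_1 = (-3.7016, 2, -1),  r_2 = (2, -1.7016, 2),  r_3 = (-1, 2, -3.7016).
  v is orthogonal to every row, so take v ∝ r_1 × r_2 = ((2)·(2) - (-1)·(-1.7016), (-1)·(2) - (-3.7016)·(2), (-3.7016)·(-1.7016) - (2)·(2)) ≈ (2.2984, 5.4031, 2.2984).
  Let u = (2.2984, 5.4031, 2.2984).
  ||u|| = √((2.2984)² + (5.4031)² + (2.2984)²) = √(39.7594) ≈ 6.3055,  v_1 = u/||u|| ≈ (0.3645, 0.8569, 0.3645) (||v_1|| = 1).

λ_1 = 8.7016,  λ_2 = 6,  λ_3 = 2.2984;  v_1 ≈ (0.3645, 0.8569, 0.3645)


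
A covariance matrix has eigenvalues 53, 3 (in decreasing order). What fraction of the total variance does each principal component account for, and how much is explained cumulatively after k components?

Step 1 — total variance = trace(Sigma) = Σ λ_i = 53 + 3 = 56.

Step 2 — fraction explained by component i = λ_i / Σ λ:
  PC1: 53/56 = 0.9464
  PC2: 3/56 = 0.0536

Step 3 — cumulative fraction after k components = (λ_1 + ... + λ_k) / Σ λ:
  k = 1: 53/56 = 0.9464
  k = 2: (53 + 3)/56 = 56/56 = 1

Summary (fraction, with percent):

explained: PC1 0.9464 (94.64%), PC2 0.0536 (5.36%);  cumulative: 0.9464, 1


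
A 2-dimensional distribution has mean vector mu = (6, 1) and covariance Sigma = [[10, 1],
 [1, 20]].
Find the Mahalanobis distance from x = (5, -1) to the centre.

Step 1 — centre the observation: (x - mu) = (-1, -2).

Step 2 — invert Sigma. det(Sigma) = 10·20 - (1)² = 199.
  Sigma^{-1} = (1/det) · [[d, -b], [-b, a]] = [[0.1005, -0.005],
 [-0.005, 0.0503]].

Step 3 — form the quadratic (x - mu)^T · Sigma^{-1} · (x - mu):
  Sigma^{-1} · (x - mu) = (-0.0905, -0.0955).
  (x - mu)^T · [Sigma^{-1} · (x - mu)] = (-1)·(-0.0905) + (-2)·(-0.0955) = 0.2814.

Step 4 — take square root: d = √(0.2814) ≈ 0.5305.

d(x, mu) = √(0.2814) ≈ 0.5305


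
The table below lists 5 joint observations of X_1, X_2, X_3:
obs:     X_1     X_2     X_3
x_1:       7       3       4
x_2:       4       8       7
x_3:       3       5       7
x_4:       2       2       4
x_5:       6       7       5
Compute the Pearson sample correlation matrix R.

Step 1 — column means:
  mean(X_1) = (7 + 4 + 3 + 2 + 6) / 5 = 22/5 = 4.4
  mean(X_2) = (3 + 8 + 5 + 2 + 7) / 5 = 25/5 = 5
  mean(X_3) = (4 + 7 + 7 + 4 + 5) / 5 = 27/5 = 5.4

Step 2 — sample variances and covariances s[i,j] = (1/(n-1)) · Σ_k (x_{k,i} - mean_i) · (x_{k,j} - mean_j), with n-1 = 4:
  s[X_1,X_1] = ((2.6)·(2.6) + (-0.4)·(-0.4) + (-1.4)·(-1.4) + (-2.4)·(-2.4) + (1.6)·(1.6)) / 4 = 17.2/4 = 4.3
  s[X_1,X_2] = ((2.6)·(-2) + (-0.4)·(3) + (-1.4)·(0) + (-2.4)·(-3) + (1.6)·(2)) / 4 = 4/4 = 1
  s[X_1,X_3] = ((2.6)·(-1.4) + (-0.4)·(1.6) + (-1.4)·(1.6) + (-2.4)·(-1.4) + (1.6)·(-0.4)) / 4 = -3.8/4 = -0.95
  s[X_2,X_2] = ((-2)·(-2) + (3)·(3) + (0)·(0) + (-3)·(-3) + (2)·(2)) / 4 = 26/4 = 6.5
  s[X_2,X_3] = ((-2)·(-1.4) + (3)·(1.6) + (0)·(1.6) + (-3)·(-1.4) + (2)·(-0.4)) / 4 = 11/4 = 2.75
  s[X_3,X_3] = ((-1.4)·(-1.4) + (1.6)·(1.6) + (1.6)·(1.6) + (-1.4)·(-1.4) + (-0.4)·(-0.4)) / 4 = 9.2/4 = 2.3
  Sample standard deviations s_i = √(s[i,i]):
  s(X_1) = √(4.3) = 2.0736
  s(X_2) = √(6.5) = 2.5495
  s(X_3) = √(2.3) = 1.5166

Step 3 — r_{ij} = s_{ij} / (s_i · s_j):
  r[X_1,X_1] = 1 (diagonal).
  r[X_1,X_2] = 1 / (2.0736 · 2.5495) = 1 / 5.2868 = 0.1892
  r[X_1,X_3] = -0.95 / (2.0736 · 1.5166) = -0.95 / 3.1448 = -0.3021
  r[X_2,X_2] = 1 (diagonal).
  r[X_2,X_3] = 2.75 / (2.5495 · 1.5166) = 2.75 / 3.8665 = 0.7112
  r[X_3,X_3] = 1 (diagonal).

R is symmetric with unit diagonal. Assembling:

R = [[1, 0.1892, -0.3021],
 [0.1892, 1, 0.7112],
 [-0.3021, 0.7112, 1]]


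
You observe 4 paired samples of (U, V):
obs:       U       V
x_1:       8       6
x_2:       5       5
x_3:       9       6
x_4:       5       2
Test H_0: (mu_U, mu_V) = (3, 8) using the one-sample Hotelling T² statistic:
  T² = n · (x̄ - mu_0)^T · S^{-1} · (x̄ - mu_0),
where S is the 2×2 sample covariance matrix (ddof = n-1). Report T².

Step 1 — sample mean vector:
  mean(U) = (8 + 5 + 9 + 5) / 4 = 27/4 = 6.75
  mean(V) = (6 + 5 + 6 + 2) / 4 = 19/4 = 4.75
  x̄ = (6.75, 4.75),  deviation x̄ - mu_0 = (6.75, 4.75) - (3, 8) = (3.75, -3.25).

Step 2 — sample covariance matrix, S[i,j] = (1/(n-1)) · Σ_k (x_{k,i} - mean_i) · (x_{k,j} - mean_j), divisor n-1 = 3:
  S[U,U] = ((1.25)·(1.25) + (-1.75)·(-1.75) + (2.25)·(2.25) + (-1.75)·(-1.75)) / 3 = 12.75/3 = 4.25
  S[U,V] = ((1.25)·(1.25) + (-1.75)·(0.25) + (2.25)·(1.25) + (-1.75)·(-2.75)) / 3 = 8.75/3 = 2.9167
  S[V,V] = ((1.25)·(1.25) + (0.25)·(0.25) + (1.25)·(1.25) + (-2.75)·(-2.75)) / 3 = 10.75/3 = 3.5833
  S = [[4.25, 2.9167],
 [2.9167, 3.5833]].

Step 3 — invert S. det(S) = 4.25·3.5833 - (2.9167)² = 6.7222.
  S^{-1} = (1/det) · [[d, -b], [-b, a]] = [[0.5331, -0.4339],
 [-0.4339, 0.6322]].

Step 4 — quadratic form (x̄ - mu_0)^T · S^{-1} · (x̄ - mu_0):
  S^{-1} · (x̄ - mu_0) = (3.4091, -3.6818),
  (x̄ - mu_0)^T · [...] = (3.75)·(3.4091) + (-3.25)·(-3.6818) = 24.75.

Step 5 — scale by n: T² = 4 · 24.75 = 99.

T² ≈ 99


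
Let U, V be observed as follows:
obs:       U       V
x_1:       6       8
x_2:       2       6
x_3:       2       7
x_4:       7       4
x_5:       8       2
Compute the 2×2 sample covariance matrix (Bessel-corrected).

Step 1 — column means:
  mean(U) = (6 + 2 + 2 + 7 + 8) / 5 = 25/5 = 5
  mean(V) = (8 + 6 + 7 + 4 + 2) / 5 = 27/5 = 5.4

Step 2 — sample covariance S[i,j] = (1/(n-1)) · Σ_k (x_{k,i} - mean_i) · (x_{k,j} - mean_j), with n-1 = 4.
  S[U,U] = ((1)·(1) + (-3)·(-3) + (-3)·(-3) + (2)·(2) + (3)·(3)) / 4 = 32/4 = 8
  S[U,V] = ((1)·(2.6) + (-3)·(0.6) + (-3)·(1.6) + (2)·(-1.4) + (3)·(-3.4)) / 4 = -17/4 = -4.25
  S[V,V] = ((2.6)·(2.6) + (0.6)·(0.6) + (1.6)·(1.6) + (-1.4)·(-1.4) + (-3.4)·(-3.4)) / 4 = 23.2/4 = 5.8

S is symmetric (S[j,i] = S[i,j]). Assembling:

S = [[8, -4.25],
 [-4.25, 5.8]]


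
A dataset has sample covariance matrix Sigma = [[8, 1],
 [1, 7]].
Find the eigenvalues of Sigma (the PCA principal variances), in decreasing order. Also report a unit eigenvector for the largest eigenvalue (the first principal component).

Step 1 — characteristic polynomial of 2×2 Sigma:
  det(Sigma - λI) = λ² - trace · λ + det = 0.
  trace = 8 + 7 = 15, det = 8·7 - (1)² = 55.
Step 2 — discriminant:
  Δ = trace² - 4·det = 225 - 220 = 5.
Step 3 — eigenvalues:
  λ = (trace ± √Δ)/2 = (15 ± 2.2361)/2,
  λ_1 = 8.618,  λ_2 = 6.382.

Step 4 — unit eigenvector for λ_1: solve (Sigma - λ_1 I)v = 0. First row:
  (8 - 8.618)·v_x + (1)·v_y = 0, i.e. (-0.618)·v_x + (1)·v_y = 0,
  so v ∝ (b, λ_1 - a) = (1, 0.618) = u.
  ||u|| = √((1)² + (0.618)²) = √(1.382) ≈ 1.1756,
  v_1 = u/||u|| ≈ (0.8507, 0.5257) (||v_1|| = 1).

λ_1 = 8.618,  λ_2 = 6.382;  v_1 ≈ (0.8507, 0.5257)


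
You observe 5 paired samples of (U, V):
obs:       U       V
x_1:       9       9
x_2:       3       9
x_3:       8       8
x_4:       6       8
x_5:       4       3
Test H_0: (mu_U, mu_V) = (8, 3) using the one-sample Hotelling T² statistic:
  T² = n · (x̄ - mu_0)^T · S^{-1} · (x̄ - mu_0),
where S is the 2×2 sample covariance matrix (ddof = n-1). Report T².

Step 1 — sample mean vector:
  mean(U) = (9 + 3 + 8 + 6 + 4) / 5 = 30/5 = 6
  mean(V) = (9 + 9 + 8 + 8 + 3) / 5 = 37/5 = 7.4
  x̄ = (6, 7.4),  deviation x̄ - mu_0 = (6, 7.4) - (8, 3) = (-2, 4.4).

Step 2 — sample covariance matrix, S[i,j] = (1/(n-1)) · Σ_k (x_{k,i} - mean_i) · (x_{k,j} - mean_j), divisor n-1 = 4:
  S[U,U] = ((3)·(3) + (-3)·(-3) + (2)·(2) + (0)·(0) + (-2)·(-2)) / 4 = 26/4 = 6.5
  S[U,V] = ((3)·(1.6) + (-3)·(1.6) + (2)·(0.6) + (0)·(0.6) + (-2)·(-4.4)) / 4 = 10/4 = 2.5
  S[V,V] = ((1.6)·(1.6) + (1.6)·(1.6) + (0.6)·(0.6) + (0.6)·(0.6) + (-4.4)·(-4.4)) / 4 = 25.2/4 = 6.3
  S = [[6.5, 2.5],
 [2.5, 6.3]].

Step 3 — invert S. det(S) = 6.5·6.3 - (2.5)² = 34.7.
  S^{-1} = (1/det) · [[d, -b], [-b, a]] = [[0.1816, -0.072],
 [-0.072, 0.1873]].

Step 4 — quadratic form (x̄ - mu_0)^T · S^{-1} · (x̄ - mu_0):
  S^{-1} · (x̄ - mu_0) = (-0.6801, 0.9683),
  (x̄ - mu_0)^T · [...] = (-2)·(-0.6801) + (4.4)·(0.9683) = 5.6207.

Step 5 — scale by n: T² = 5 · 5.6207 = 28.1037.

T² ≈ 28.1037


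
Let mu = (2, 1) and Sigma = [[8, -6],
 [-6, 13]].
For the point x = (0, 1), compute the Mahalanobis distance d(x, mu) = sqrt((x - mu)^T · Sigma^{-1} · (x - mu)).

Step 1 — centre the observation: (x - mu) = (-2, 0).

Step 2 — invert Sigma. det(Sigma) = 8·13 - (-6)² = 68.
  Sigma^{-1} = (1/det) · [[d, -b], [-b, a]] = [[0.1912, 0.0882],
 [0.0882, 0.1176]].

Step 3 — form the quadratic (x - mu)^T · Sigma^{-1} · (x - mu):
  Sigma^{-1} · (x - mu) = (-0.3824, -0.1765).
  (x - mu)^T · [Sigma^{-1} · (x - mu)] = (-2)·(-0.3824) + (0)·(-0.1765) = 0.7647.

Step 4 — take square root: d = √(0.7647) ≈ 0.8745.

d(x, mu) = √(0.7647) ≈ 0.8745


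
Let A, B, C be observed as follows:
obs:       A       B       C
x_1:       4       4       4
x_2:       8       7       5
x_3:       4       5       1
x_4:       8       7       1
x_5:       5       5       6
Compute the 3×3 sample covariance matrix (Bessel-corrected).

Step 1 — column means:
  mean(A) = (4 + 8 + 4 + 8 + 5) / 5 = 29/5 = 5.8
  mean(B) = (4 + 7 + 5 + 7 + 5) / 5 = 28/5 = 5.6
  mean(C) = (4 + 5 + 1 + 1 + 6) / 5 = 17/5 = 3.4

Step 2 — sample covariance S[i,j] = (1/(n-1)) · Σ_k (x_{k,i} - mean_i) · (x_{k,j} - mean_j), with n-1 = 4.
  S[A,A] = ((-1.8)·(-1.8) + (2.2)·(2.2) + (-1.8)·(-1.8) + (2.2)·(2.2) + (-0.8)·(-0.8)) / 4 = 16.8/4 = 4.2
  S[A,B] = ((-1.8)·(-1.6) + (2.2)·(1.4) + (-1.8)·(-0.6) + (2.2)·(1.4) + (-0.8)·(-0.6)) / 4 = 10.6/4 = 2.65
  S[A,C] = ((-1.8)·(0.6) + (2.2)·(1.6) + (-1.8)·(-2.4) + (2.2)·(-2.4) + (-0.8)·(2.6)) / 4 = -0.6/4 = -0.15
  S[B,B] = ((-1.6)·(-1.6) + (1.4)·(1.4) + (-0.6)·(-0.6) + (1.4)·(1.4) + (-0.6)·(-0.6)) / 4 = 7.2/4 = 1.8
  S[B,C] = ((-1.6)·(0.6) + (1.4)·(1.6) + (-0.6)·(-2.4) + (1.4)·(-2.4) + (-0.6)·(2.6)) / 4 = -2.2/4 = -0.55
  S[C,C] = ((0.6)·(0.6) + (1.6)·(1.6) + (-2.4)·(-2.4) + (-2.4)·(-2.4) + (2.6)·(2.6)) / 4 = 21.2/4 = 5.3

S is symmetric (S[j,i] = S[i,j]). Assembling:

S = [[4.2, 2.65, -0.15],
 [2.65, 1.8, -0.55],
 [-0.15, -0.55, 5.3]]


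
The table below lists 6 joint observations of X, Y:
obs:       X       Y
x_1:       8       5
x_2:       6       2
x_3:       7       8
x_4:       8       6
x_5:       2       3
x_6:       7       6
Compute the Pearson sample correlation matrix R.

Step 1 — column means:
  mean(X) = (8 + 6 + 7 + 8 + 2 + 7) / 6 = 38/6 = 6.3333
  mean(Y) = (5 + 2 + 8 + 6 + 3 + 6) / 6 = 30/6 = 5

Step 2 — sample variances and covariances s[i,j] = (1/(n-1)) · Σ_k (x_{k,i} - mean_i) · (x_{k,j} - mean_j), with n-1 = 5:
  s[X,X] = ((1.6667)·(1.6667) + (-0.3333)·(-0.3333) + (0.6667)·(0.6667) + (1.6667)·(1.6667) + (-4.3333)·(-4.3333) + (0.6667)·(0.6667)) / 5 = 25.3333/5 = 5.0667
  s[X,Y] = ((1.6667)·(0) + (-0.3333)·(-3) + (0.6667)·(3) + (1.6667)·(1) + (-4.3333)·(-2) + (0.6667)·(1)) / 5 = 14/5 = 2.8
  s[Y,Y] = ((0)·(0) + (-3)·(-3) + (3)·(3) + (1)·(1) + (-2)·(-2) + (1)·(1)) / 5 = 24/5 = 4.8
  Sample standard deviations s_i = √(s[i,i]):
  s(X) = √(5.0667) = 2.2509
  s(Y) = √(4.8) = 2.1909

Step 3 — r_{ij} = s_{ij} / (s_i · s_j):
  r[X,X] = 1 (diagonal).
  r[X,Y] = 2.8 / (2.2509 · 2.1909) = 2.8 / 4.9315 = 0.5678
  r[Y,Y] = 1 (diagonal).

R is symmetric with unit diagonal. Assembling:

R = [[1, 0.5678],
 [0.5678, 1]]


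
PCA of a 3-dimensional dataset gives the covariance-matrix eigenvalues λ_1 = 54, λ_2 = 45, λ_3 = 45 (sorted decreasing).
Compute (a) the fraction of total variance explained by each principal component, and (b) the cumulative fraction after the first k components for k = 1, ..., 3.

Step 1 — total variance = trace(Sigma) = Σ λ_i = 54 + 45 + 45 = 144.

Step 2 — fraction explained by component i = λ_i / Σ λ:
  PC1: 54/144 = 0.375
  PC2: 45/144 = 0.3125
  PC3: 45/144 = 0.3125

Step 3 — cumulative fraction after k components = (λ_1 + ... + λ_k) / Σ λ:
  k = 1: 54/144 = 0.375
  k = 2: (54 + 45)/144 = 99/144 = 0.6875
  k = 3: (54 + 45 + 45)/144 = 144/144 = 1

Summary (fraction, with percent):

explained: PC1 0.375 (37.5%), PC2 0.3125 (31.25%), PC3 0.3125 (31.25%);  cumulative: 0.375, 0.6875, 1


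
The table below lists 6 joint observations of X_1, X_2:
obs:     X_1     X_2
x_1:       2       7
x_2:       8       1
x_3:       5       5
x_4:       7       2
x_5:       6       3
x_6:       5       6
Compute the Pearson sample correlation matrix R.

Step 1 — column means:
  mean(X_1) = (2 + 8 + 5 + 7 + 6 + 5) / 6 = 33/6 = 5.5
  mean(X_2) = (7 + 1 + 5 + 2 + 3 + 6) / 6 = 24/6 = 4

Step 2 — sample variances and covariances s[i,j] = (1/(n-1)) · Σ_k (x_{k,i} - mean_i) · (x_{k,j} - mean_j), with n-1 = 5:
  s[X_1,X_1] = ((-3.5)·(-3.5) + (2.5)·(2.5) + (-0.5)·(-0.5) + (1.5)·(1.5) + (0.5)·(0.5) + (-0.5)·(-0.5)) / 5 = 21.5/5 = 4.3
  s[X_1,X_2] = ((-3.5)·(3) + (2.5)·(-3) + (-0.5)·(1) + (1.5)·(-2) + (0.5)·(-1) + (-0.5)·(2)) / 5 = -23/5 = -4.6
  s[X_2,X_2] = ((3)·(3) + (-3)·(-3) + (1)·(1) + (-2)·(-2) + (-1)·(-1) + (2)·(2)) / 5 = 28/5 = 5.6
  Sample standard deviations s_i = √(s[i,i]):
  s(X_1) = √(4.3) = 2.0736
  s(X_2) = √(5.6) = 2.3664

Step 3 — r_{ij} = s_{ij} / (s_i · s_j):
  r[X_1,X_1] = 1 (diagonal).
  r[X_1,X_2] = -4.6 / (2.0736 · 2.3664) = -4.6 / 4.9071 = -0.9374
  r[X_2,X_2] = 1 (diagonal).

R is symmetric with unit diagonal. Assembling:

R = [[1, -0.9374],
 [-0.9374, 1]]


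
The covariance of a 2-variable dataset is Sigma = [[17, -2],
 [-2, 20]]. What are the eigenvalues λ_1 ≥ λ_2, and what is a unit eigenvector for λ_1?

Step 1 — characteristic polynomial of 2×2 Sigma:
  det(Sigma - λI) = λ² - trace · λ + det = 0.
  trace = 17 + 20 = 37, det = 17·20 - (-2)² = 336.
Step 2 — discriminant:
  Δ = trace² - 4·det = 1369 - 1344 = 25.
Step 3 — eigenvalues:
  λ = (trace ± √Δ)/2 = (37 ± 5)/2,
  λ_1 = 21,  λ_2 = 16.

Step 4 — unit eigenvector for λ_1: solve (Sigma - λ_1 I)v = 0. First row:
  (17 - 21)·v_x + (-2)·v_y = 0, i.e. (-4)·v_x + (-2)·v_y = 0,
  so v ∝ (b, λ_1 - a) = (-2, 4); multiply by -1 so the first entry is positive: u = (2, -4).
  ||u|| = √((2)² + (-4)²) = √(20) ≈ 4.4721,
  v_1 = u/||u|| ≈ (0.4472, -0.8944) (||v_1|| = 1).

λ_1 = 21,  λ_2 = 16;  v_1 ≈ (0.4472, -0.8944)


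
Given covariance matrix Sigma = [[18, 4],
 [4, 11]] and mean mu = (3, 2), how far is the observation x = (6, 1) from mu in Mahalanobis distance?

Step 1 — centre the observation: (x - mu) = (3, -1).

Step 2 — invert Sigma. det(Sigma) = 18·11 - (4)² = 182.
  Sigma^{-1} = (1/det) · [[d, -b], [-b, a]] = [[0.0604, -0.022],
 [-0.022, 0.0989]].

Step 3 — form the quadratic (x - mu)^T · Sigma^{-1} · (x - mu):
  Sigma^{-1} · (x - mu) = (0.2033, -0.1648).
  (x - mu)^T · [Sigma^{-1} · (x - mu)] = (3)·(0.2033) + (-1)·(-0.1648) = 0.7747.

Step 4 — take square root: d = √(0.7747) ≈ 0.8802.

d(x, mu) = √(0.7747) ≈ 0.8802


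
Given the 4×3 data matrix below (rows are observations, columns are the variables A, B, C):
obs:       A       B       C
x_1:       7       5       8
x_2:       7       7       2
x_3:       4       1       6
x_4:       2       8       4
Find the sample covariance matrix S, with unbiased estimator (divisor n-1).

Step 1 — column means:
  mean(A) = (7 + 7 + 4 + 2) / 4 = 20/4 = 5
  mean(B) = (5 + 7 + 1 + 8) / 4 = 21/4 = 5.25
  mean(C) = (8 + 2 + 6 + 4) / 4 = 20/4 = 5

Step 2 — sample covariance S[i,j] = (1/(n-1)) · Σ_k (x_{k,i} - mean_i) · (x_{k,j} - mean_j), with n-1 = 3.
  S[A,A] = ((2)·(2) + (2)·(2) + (-1)·(-1) + (-3)·(-3)) / 3 = 18/3 = 6
  S[A,B] = ((2)·(-0.25) + (2)·(1.75) + (-1)·(-4.25) + (-3)·(2.75)) / 3 = -1/3 = -0.3333
  S[A,C] = ((2)·(3) + (2)·(-3) + (-1)·(1) + (-3)·(-1)) / 3 = 2/3 = 0.6667
  S[B,B] = ((-0.25)·(-0.25) + (1.75)·(1.75) + (-4.25)·(-4.25) + (2.75)·(2.75)) / 3 = 28.75/3 = 9.5833
  S[B,C] = ((-0.25)·(3) + (1.75)·(-3) + (-4.25)·(1) + (2.75)·(-1)) / 3 = -13/3 = -4.3333
  S[C,C] = ((3)·(3) + (-3)·(-3) + (1)·(1) + (-1)·(-1)) / 3 = 20/3 = 6.6667

S is symmetric (S[j,i] = S[i,j]). Assembling:

S = [[6, -0.3333, 0.6667],
 [-0.3333, 9.5833, -4.3333],
 [0.6667, -4.3333, 6.6667]]


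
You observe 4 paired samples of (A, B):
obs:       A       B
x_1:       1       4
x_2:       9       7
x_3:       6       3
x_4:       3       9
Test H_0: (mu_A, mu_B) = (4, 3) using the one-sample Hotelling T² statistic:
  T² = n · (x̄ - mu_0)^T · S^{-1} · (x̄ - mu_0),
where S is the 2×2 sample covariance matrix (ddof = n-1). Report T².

Step 1 — sample mean vector:
  mean(A) = (1 + 9 + 6 + 3) / 4 = 19/4 = 4.75
  mean(B) = (4 + 7 + 3 + 9) / 4 = 23/4 = 5.75
  x̄ = (4.75, 5.75),  deviation x̄ - mu_0 = (4.75, 5.75) - (4, 3) = (0.75, 2.75).

Step 2 — sample covariance matrix, S[i,j] = (1/(n-1)) · Σ_k (x_{k,i} - mean_i) · (x_{k,j} - mean_j), divisor n-1 = 3:
  S[A,A] = ((-3.75)·(-3.75) + (4.25)·(4.25) + (1.25)·(1.25) + (-1.75)·(-1.75)) / 3 = 36.75/3 = 12.25
  S[A,B] = ((-3.75)·(-1.75) + (4.25)·(1.25) + (1.25)·(-2.75) + (-1.75)·(3.25)) / 3 = 2.75/3 = 0.9167
  S[B,B] = ((-1.75)·(-1.75) + (1.25)·(1.25) + (-2.75)·(-2.75) + (3.25)·(3.25)) / 3 = 22.75/3 = 7.5833
  S = [[12.25, 0.9167],
 [0.9167, 7.5833]].

Step 3 — invert S. det(S) = 12.25·7.5833 - (0.9167)² = 92.0556.
  S^{-1} = (1/det) · [[d, -b], [-b, a]] = [[0.0824, -0.01],
 [-0.01, 0.1331]].

Step 4 — quadratic form (x̄ - mu_0)^T · S^{-1} · (x̄ - mu_0):
  S^{-1} · (x̄ - mu_0) = (0.0344, 0.3585),
  (x̄ - mu_0)^T · [...] = (0.75)·(0.0344) + (2.75)·(0.3585) = 1.0116.

Step 5 — scale by n: T² = 4 · 1.0116 = 4.0465.

T² ≈ 4.0465


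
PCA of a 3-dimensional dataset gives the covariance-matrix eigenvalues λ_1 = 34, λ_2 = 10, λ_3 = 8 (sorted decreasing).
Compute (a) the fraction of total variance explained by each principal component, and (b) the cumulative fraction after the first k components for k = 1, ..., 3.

Step 1 — total variance = trace(Sigma) = Σ λ_i = 34 + 10 + 8 = 52.

Step 2 — fraction explained by component i = λ_i / Σ λ:
  PC1: 34/52 = 0.6538
  PC2: 10/52 = 0.1923
  PC3: 8/52 = 0.1538

Step 3 — cumulative fraction after k components = (λ_1 + ... + λ_k) / Σ λ:
  k = 1: 34/52 = 0.6538
  k = 2: (34 + 10)/52 = 44/52 = 0.8462
  k = 3: (34 + 10 + 8)/52 = 52/52 = 1

Summary (fraction, with percent):

explained: PC1 0.6538 (65.38%), PC2 0.1923 (19.23%), PC3 0.1538 (15.38%);  cumulative: 0.6538, 0.8462, 1


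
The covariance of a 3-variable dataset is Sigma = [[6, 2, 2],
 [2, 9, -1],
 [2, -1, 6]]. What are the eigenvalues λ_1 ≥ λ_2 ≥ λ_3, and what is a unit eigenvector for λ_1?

Step 1 — characteristic polynomial p(λ) = det(λI - Sigma) = λ³ - tr·λ² + c_1·λ - det, where tr = trace, c_1 = sum of the principal 2×2 minors, det = det(Sigma):
  tr = 6 + 9 + 6 = 21,
  c_1 = (6·9 - (2)²) + (6·6 - (2)²) + (9·6 - (-1)²) = 50 + 32 + 53 = 135,
  det = 6·(9·6 - (-1)²) - (2)·((2)·6 - (-1)·(2)) + (2)·((2)·(-1) - 9·(2)) = 6·(53) - (2)·(14) + (2)·(-20) = 250.
  So p(λ) = λ³ - 21λ² + 135λ - 250.
Step 2 — look for an integer root (rational root theorem: any rational root is an integer divisor of 250). Testing λ = 10:
  p(10) = 1000 - 2100 + 1350 - 250 = 0  ✓
  Dividing out (λ - 10): p(λ) = (λ - 10)(λ² - 11λ + 25).
Step 3 — remaining eigenvalues from the quadratic λ² - 11λ + 25 = 0:
  Δ = 11² - 4·25 = 121 - 100 = 21,  λ = (11 ± √21)/2 = (11 ± 4.5826)/2 ≈ 7.7913 or 3.2087.
  Sorted: λ_1 = 10,  λ_2 = 7.7913,  λ_3 = 3.2087  (check: sum = 21 = tr ✓).

Step 4 — unit eigenvector for λ_1 = 10: v spans the null space of (Sigma - λ_1 I), whose rows are
  r_1 = (-4, 2, 2),  r_2 = (2, -1, -1),  r_3 = (2, -1, -4).
  v is orthogonal to every row, so take v ∝ r_1 × r_3 = ((2)·(-4) - (2)·(-1), (2)·(2) - (-4)·(-4), (-4)·(-1) - (2)·(2)) = (-6, -12, 0).
  Rescale (divide by 6; multiply by -1 so the first nonzero entry is positive): u = (1, 2, 0).
  ||u|| = √((1)² + (2)² + (0)²) = √(5) ≈ 2.2361,  v_1 = u/||u|| ≈ (0.4472, 0.8944, 0) (||v_1|| = 1).

λ_1 = 10,  λ_2 = 7.7913,  λ_3 = 3.2087;  v_1 ≈ (0.4472, 0.8944, 0)


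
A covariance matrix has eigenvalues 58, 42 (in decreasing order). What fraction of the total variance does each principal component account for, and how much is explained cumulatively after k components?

Step 1 — total variance = trace(Sigma) = Σ λ_i = 58 + 42 = 100.

Step 2 — fraction explained by component i = λ_i / Σ λ:
  PC1: 58/100 = 0.58
  PC2: 42/100 = 0.42

Step 3 — cumulative fraction after k components = (λ_1 + ... + λ_k) / Σ λ:
  k = 1: 58/100 = 0.58
  k = 2: (58 + 42)/100 = 100/100 = 1

Summary (fraction, with percent):

explained: PC1 0.58 (58%), PC2 0.42 (42%);  cumulative: 0.58, 1


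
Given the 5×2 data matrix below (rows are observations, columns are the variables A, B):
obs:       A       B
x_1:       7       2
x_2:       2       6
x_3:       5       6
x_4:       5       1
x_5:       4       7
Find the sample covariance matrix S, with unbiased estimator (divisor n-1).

Step 1 — column means:
  mean(A) = (7 + 2 + 5 + 5 + 4) / 5 = 23/5 = 4.6
  mean(B) = (2 + 6 + 6 + 1 + 7) / 5 = 22/5 = 4.4

Step 2 — sample covariance S[i,j] = (1/(n-1)) · Σ_k (x_{k,i} - mean_i) · (x_{k,j} - mean_j), with n-1 = 4.
  S[A,A] = ((2.4)·(2.4) + (-2.6)·(-2.6) + (0.4)·(0.4) + (0.4)·(0.4) + (-0.6)·(-0.6)) / 4 = 13.2/4 = 3.3
  S[A,B] = ((2.4)·(-2.4) + (-2.6)·(1.6) + (0.4)·(1.6) + (0.4)·(-3.4) + (-0.6)·(2.6)) / 4 = -12.2/4 = -3.05
  S[B,B] = ((-2.4)·(-2.4) + (1.6)·(1.6) + (1.6)·(1.6) + (-3.4)·(-3.4) + (2.6)·(2.6)) / 4 = 29.2/4 = 7.3

S is symmetric (S[j,i] = S[i,j]). Assembling:

S = [[3.3, -3.05],
 [-3.05, 7.3]]


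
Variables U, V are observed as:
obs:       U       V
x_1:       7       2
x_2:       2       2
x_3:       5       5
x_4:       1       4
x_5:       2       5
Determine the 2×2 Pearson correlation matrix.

Step 1 — column means:
  mean(U) = (7 + 2 + 5 + 1 + 2) / 5 = 17/5 = 3.4
  mean(V) = (2 + 2 + 5 + 4 + 5) / 5 = 18/5 = 3.6

Step 2 — sample variances and covariances s[i,j] = (1/(n-1)) · Σ_k (x_{k,i} - mean_i) · (x_{k,j} - mean_j), with n-1 = 4:
  s[U,U] = ((3.6)·(3.6) + (-1.4)·(-1.4) + (1.6)·(1.6) + (-2.4)·(-2.4) + (-1.4)·(-1.4)) / 4 = 25.2/4 = 6.3
  s[U,V] = ((3.6)·(-1.6) + (-1.4)·(-1.6) + (1.6)·(1.4) + (-2.4)·(0.4) + (-1.4)·(1.4)) / 4 = -4.2/4 = -1.05
  s[V,V] = ((-1.6)·(-1.6) + (-1.6)·(-1.6) + (1.4)·(1.4) + (0.4)·(0.4) + (1.4)·(1.4)) / 4 = 9.2/4 = 2.3
  Sample standard deviations s_i = √(s[i,i]):
  s(U) = √(6.3) = 2.51
  s(V) = √(2.3) = 1.5166

Step 3 — r_{ij} = s_{ij} / (s_i · s_j):
  r[U,U] = 1 (diagonal).
  r[U,V] = -1.05 / (2.51 · 1.5166) = -1.05 / 3.8066 = -0.2758
  r[V,V] = 1 (diagonal).

R is symmetric with unit diagonal. Assembling:

R = [[1, -0.2758],
 [-0.2758, 1]]


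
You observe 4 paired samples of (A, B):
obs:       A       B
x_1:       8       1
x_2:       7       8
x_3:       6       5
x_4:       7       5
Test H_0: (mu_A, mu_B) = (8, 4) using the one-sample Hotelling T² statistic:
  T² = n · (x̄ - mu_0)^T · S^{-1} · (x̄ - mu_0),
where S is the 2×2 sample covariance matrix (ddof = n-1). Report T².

Step 1 — sample mean vector:
  mean(A) = (8 + 7 + 6 + 7) / 4 = 28/4 = 7
  mean(B) = (1 + 8 + 5 + 5) / 4 = 19/4 = 4.75
  x̄ = (7, 4.75),  deviation x̄ - mu_0 = (7, 4.75) - (8, 4) = (-1, 0.75).

Step 2 — sample covariance matrix, S[i,j] = (1/(n-1)) · Σ_k (x_{k,i} - mean_i) · (x_{k,j} - mean_j), divisor n-1 = 3:
  S[A,A] = ((1)·(1) + (0)·(0) + (-1)·(-1) + (0)·(0)) / 3 = 2/3 = 0.6667
  S[A,B] = ((1)·(-3.75) + (0)·(3.25) + (-1)·(0.25) + (0)·(0.25)) / 3 = -4/3 = -1.3333
  S[B,B] = ((-3.75)·(-3.75) + (3.25)·(3.25) + (0.25)·(0.25) + (0.25)·(0.25)) / 3 = 24.75/3 = 8.25
  S = [[0.6667, -1.3333],
 [-1.3333, 8.25]].

Step 3 — invert S. det(S) = 0.6667·8.25 - (-1.3333)² = 3.7222.
  S^{-1} = (1/det) · [[d, -b], [-b, a]] = [[2.2164, 0.3582],
 [0.3582, 0.1791]].

Step 4 — quadratic form (x̄ - mu_0)^T · S^{-1} · (x̄ - mu_0):
  S^{-1} · (x̄ - mu_0) = (-1.9478, -0.2239),
  (x̄ - mu_0)^T · [...] = (-1)·(-1.9478) + (0.75)·(-0.2239) = 1.7799.

Step 5 — scale by n: T² = 4 · 1.7799 = 7.1194.

T² ≈ 7.1194


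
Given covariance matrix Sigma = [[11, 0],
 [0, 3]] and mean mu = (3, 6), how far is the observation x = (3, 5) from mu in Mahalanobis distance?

Step 1 — centre the observation: (x - mu) = (0, -1).

Step 2 — invert Sigma. det(Sigma) = 11·3 - (0)² = 33.
  Sigma^{-1} = (1/det) · [[d, -b], [-b, a]] = [[0.0909, 0],
 [0, 0.3333]].

Step 3 — form the quadratic (x - mu)^T · Sigma^{-1} · (x - mu):
  Sigma^{-1} · (x - mu) = (0, -0.3333).
  (x - mu)^T · [Sigma^{-1} · (x - mu)] = (0)·(0) + (-1)·(-0.3333) = 0.3333.

Step 4 — take square root: d = √(0.3333) ≈ 0.5774.

d(x, mu) = √(0.3333) ≈ 0.5774


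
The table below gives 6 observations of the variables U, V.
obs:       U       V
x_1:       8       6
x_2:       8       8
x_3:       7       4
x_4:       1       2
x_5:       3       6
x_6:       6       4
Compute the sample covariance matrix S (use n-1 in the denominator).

Step 1 — column means:
  mean(U) = (8 + 8 + 7 + 1 + 3 + 6) / 6 = 33/6 = 5.5
  mean(V) = (6 + 8 + 4 + 2 + 6 + 4) / 6 = 30/6 = 5

Step 2 — sample covariance S[i,j] = (1/(n-1)) · Σ_k (x_{k,i} - mean_i) · (x_{k,j} - mean_j), with n-1 = 5.
  S[U,U] = ((2.5)·(2.5) + (2.5)·(2.5) + (1.5)·(1.5) + (-4.5)·(-4.5) + (-2.5)·(-2.5) + (0.5)·(0.5)) / 5 = 41.5/5 = 8.3
  S[U,V] = ((2.5)·(1) + (2.5)·(3) + (1.5)·(-1) + (-4.5)·(-3) + (-2.5)·(1) + (0.5)·(-1)) / 5 = 19/5 = 3.8
  S[V,V] = ((1)·(1) + (3)·(3) + (-1)·(-1) + (-3)·(-3) + (1)·(1) + (-1)·(-1)) / 5 = 22/5 = 4.4

S is symmetric (S[j,i] = S[i,j]). Assembling:

S = [[8.3, 3.8],
 [3.8, 4.4]]


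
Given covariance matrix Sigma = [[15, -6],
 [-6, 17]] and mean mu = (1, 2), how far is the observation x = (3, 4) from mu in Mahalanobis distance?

Step 1 — centre the observation: (x - mu) = (2, 2).

Step 2 — invert Sigma. det(Sigma) = 15·17 - (-6)² = 219.
  Sigma^{-1} = (1/det) · [[d, -b], [-b, a]] = [[0.0776, 0.0274],
 [0.0274, 0.0685]].

Step 3 — form the quadratic (x - mu)^T · Sigma^{-1} · (x - mu):
  Sigma^{-1} · (x - mu) = (0.21, 0.1918).
  (x - mu)^T · [Sigma^{-1} · (x - mu)] = (2)·(0.21) + (2)·(0.1918) = 0.8037.

Step 4 — take square root: d = √(0.8037) ≈ 0.8965.

d(x, mu) = √(0.8037) ≈ 0.8965


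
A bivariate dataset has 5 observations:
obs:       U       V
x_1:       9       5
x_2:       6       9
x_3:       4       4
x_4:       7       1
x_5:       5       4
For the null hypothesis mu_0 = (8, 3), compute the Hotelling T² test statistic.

Step 1 — sample mean vector:
  mean(U) = (9 + 6 + 4 + 7 + 5) / 5 = 31/5 = 6.2
  mean(V) = (5 + 9 + 4 + 1 + 4) / 5 = 23/5 = 4.6
  x̄ = (6.2, 4.6),  deviation x̄ - mu_0 = (6.2, 4.6) - (8, 3) = (-1.8, 1.6).

Step 2 — sample covariance matrix, S[i,j] = (1/(n-1)) · Σ_k (x_{k,i} - mean_i) · (x_{k,j} - mean_j), divisor n-1 = 4:
  S[U,U] = ((2.8)·(2.8) + (-0.2)·(-0.2) + (-2.2)·(-2.2) + (0.8)·(0.8) + (-1.2)·(-1.2)) / 4 = 14.8/4 = 3.7
  S[U,V] = ((2.8)·(0.4) + (-0.2)·(4.4) + (-2.2)·(-0.6) + (0.8)·(-3.6) + (-1.2)·(-0.6)) / 4 = -0.6/4 = -0.15
  S[V,V] = ((0.4)·(0.4) + (4.4)·(4.4) + (-0.6)·(-0.6) + (-3.6)·(-3.6) + (-0.6)·(-0.6)) / 4 = 33.2/4 = 8.3
  S = [[3.7, -0.15],
 [-0.15, 8.3]].

Step 3 — invert S. det(S) = 3.7·8.3 - (-0.15)² = 30.6875.
  S^{-1} = (1/det) · [[d, -b], [-b, a]] = [[0.2705, 0.0049],
 [0.0049, 0.1206]].

Step 4 — quadratic form (x̄ - mu_0)^T · S^{-1} · (x̄ - mu_0):
  S^{-1} · (x̄ - mu_0) = (-0.479, 0.1841),
  (x̄ - mu_0)^T · [...] = (-1.8)·(-0.479) + (1.6)·(0.1841) = 1.1568.

Step 5 — scale by n: T² = 5 · 1.1568 = 5.7841.

T² ≈ 5.7841


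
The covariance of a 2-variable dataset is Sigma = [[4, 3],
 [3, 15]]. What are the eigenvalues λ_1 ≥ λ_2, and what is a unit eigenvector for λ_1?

Step 1 — characteristic polynomial of 2×2 Sigma:
  det(Sigma - λI) = λ² - trace · λ + det = 0.
  trace = 4 + 15 = 19, det = 4·15 - (3)² = 51.
Step 2 — discriminant:
  Δ = trace² - 4·det = 361 - 204 = 157.
Step 3 — eigenvalues:
  λ = (trace ± √Δ)/2 = (19 ± 12.53)/2,
  λ_1 = 15.765,  λ_2 = 3.235.

Step 4 — unit eigenvector for λ_1: solve (Sigma - λ_1 I)v = 0. First row:
  (4 - 15.765)·v_x + (3)·v_y = 0, i.e. (-11.765)·v_x + (3)·v_y = 0,
  so v ∝ (b, λ_1 - a) = (3, 11.765) = u.
  ||u|| = √((3)² + (11.765)²) = √(147.4148) ≈ 12.1414,
  v_1 = u/||u|| ≈ (0.2471, 0.969) (||v_1|| = 1).

λ_1 = 15.765,  λ_2 = 3.235;  v_1 ≈ (0.2471, 0.969)


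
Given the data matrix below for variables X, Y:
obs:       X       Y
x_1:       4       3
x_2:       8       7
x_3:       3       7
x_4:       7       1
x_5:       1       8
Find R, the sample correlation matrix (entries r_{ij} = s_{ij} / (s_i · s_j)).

Step 1 — column means:
  mean(X) = (4 + 8 + 3 + 7 + 1) / 5 = 23/5 = 4.6
  mean(Y) = (3 + 7 + 7 + 1 + 8) / 5 = 26/5 = 5.2

Step 2 — sample variances and covariances s[i,j] = (1/(n-1)) · Σ_k (x_{k,i} - mean_i) · (x_{k,j} - mean_j), with n-1 = 4:
  s[X,X] = ((-0.6)·(-0.6) + (3.4)·(3.4) + (-1.6)·(-1.6) + (2.4)·(2.4) + (-3.6)·(-3.6)) / 4 = 33.2/4 = 8.3
  s[X,Y] = ((-0.6)·(-2.2) + (3.4)·(1.8) + (-1.6)·(1.8) + (2.4)·(-4.2) + (-3.6)·(2.8)) / 4 = -15.6/4 = -3.9
  s[Y,Y] = ((-2.2)·(-2.2) + (1.8)·(1.8) + (1.8)·(1.8) + (-4.2)·(-4.2) + (2.8)·(2.8)) / 4 = 36.8/4 = 9.2
  Sample standard deviations s_i = √(s[i,i]):
  s(X) = √(8.3) = 2.881
  s(Y) = √(9.2) = 3.0332

Step 3 — r_{ij} = s_{ij} / (s_i · s_j):
  r[X,X] = 1 (diagonal).
  r[X,Y] = -3.9 / (2.881 · 3.0332) = -3.9 / 8.7384 = -0.4463
  r[Y,Y] = 1 (diagonal).

R is symmetric with unit diagonal. Assembling:

R = [[1, -0.4463],
 [-0.4463, 1]]


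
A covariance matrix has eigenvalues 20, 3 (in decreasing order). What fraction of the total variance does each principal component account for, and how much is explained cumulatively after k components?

Step 1 — total variance = trace(Sigma) = Σ λ_i = 20 + 3 = 23.

Step 2 — fraction explained by component i = λ_i / Σ λ:
  PC1: 20/23 = 0.8696
  PC2: 3/23 = 0.1304

Step 3 — cumulative fraction after k components = (λ_1 + ... + λ_k) / Σ λ:
  k = 1: 20/23 = 0.8696
  k = 2: (20 + 3)/23 = 23/23 = 1

Summary (fraction, with percent):

explained: PC1 0.8696 (86.96%), PC2 0.1304 (13.04%);  cumulative: 0.8696, 1


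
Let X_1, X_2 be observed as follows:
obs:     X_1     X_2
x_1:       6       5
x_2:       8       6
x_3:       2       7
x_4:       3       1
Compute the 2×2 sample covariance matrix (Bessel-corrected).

Step 1 — column means:
  mean(X_1) = (6 + 8 + 2 + 3) / 4 = 19/4 = 4.75
  mean(X_2) = (5 + 6 + 7 + 1) / 4 = 19/4 = 4.75

Step 2 — sample covariance S[i,j] = (1/(n-1)) · Σ_k (x_{k,i} - mean_i) · (x_{k,j} - mean_j), with n-1 = 3.
  S[X_1,X_1] = ((1.25)·(1.25) + (3.25)·(3.25) + (-2.75)·(-2.75) + (-1.75)·(-1.75)) / 3 = 22.75/3 = 7.5833
  S[X_1,X_2] = ((1.25)·(0.25) + (3.25)·(1.25) + (-2.75)·(2.25) + (-1.75)·(-3.75)) / 3 = 4.75/3 = 1.5833
  S[X_2,X_2] = ((0.25)·(0.25) + (1.25)·(1.25) + (2.25)·(2.25) + (-3.75)·(-3.75)) / 3 = 20.75/3 = 6.9167

S is symmetric (S[j,i] = S[i,j]). Assembling:

S = [[7.5833, 1.5833],
 [1.5833, 6.9167]]


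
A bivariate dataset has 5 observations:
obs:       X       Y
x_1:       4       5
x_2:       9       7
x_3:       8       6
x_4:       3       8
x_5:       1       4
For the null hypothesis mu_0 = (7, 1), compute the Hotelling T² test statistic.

Step 1 — sample mean vector:
  mean(X) = (4 + 9 + 8 + 3 + 1) / 5 = 25/5 = 5
  mean(Y) = (5 + 7 + 6 + 8 + 4) / 5 = 30/5 = 6
  x̄ = (5, 6),  deviation x̄ - mu_0 = (5, 6) - (7, 1) = (-2, 5).

Step 2 — sample covariance matrix, S[i,j] = (1/(n-1)) · Σ_k (x_{k,i} - mean_i) · (x_{k,j} - mean_j), divisor n-1 = 4:
  S[X,X] = ((-1)·(-1) + (4)·(4) + (3)·(3) + (-2)·(-2) + (-4)·(-4)) / 4 = 46/4 = 11.5
  S[X,Y] = ((-1)·(-1) + (4)·(1) + (3)·(0) + (-2)·(2) + (-4)·(-2)) / 4 = 9/4 = 2.25
  S[Y,Y] = ((-1)·(-1) + (1)·(1) + (0)·(0) + (2)·(2) + (-2)·(-2)) / 4 = 10/4 = 2.5
  S = [[11.5, 2.25],
 [2.25, 2.5]].

Step 3 — invert S. det(S) = 11.5·2.5 - (2.25)² = 23.6875.
  S^{-1} = (1/det) · [[d, -b], [-b, a]] = [[0.1055, -0.095],
 [-0.095, 0.4855]].

Step 4 — quadratic form (x̄ - mu_0)^T · S^{-1} · (x̄ - mu_0):
  S^{-1} · (x̄ - mu_0) = (-0.686, 2.6174),
  (x̄ - mu_0)^T · [...] = (-2)·(-0.686) + (5)·(2.6174) = 14.4591.

Step 5 — scale by n: T² = 5 · 14.4591 = 72.2955.

T² ≈ 72.2955


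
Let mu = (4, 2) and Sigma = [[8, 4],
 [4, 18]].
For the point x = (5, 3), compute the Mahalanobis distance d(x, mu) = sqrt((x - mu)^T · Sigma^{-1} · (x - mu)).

Step 1 — centre the observation: (x - mu) = (1, 1).

Step 2 — invert Sigma. det(Sigma) = 8·18 - (4)² = 128.
  Sigma^{-1} = (1/det) · [[d, -b], [-b, a]] = [[0.1406, -0.0312],
 [-0.0312, 0.0625]].

Step 3 — form the quadratic (x - mu)^T · Sigma^{-1} · (x - mu):
  Sigma^{-1} · (x - mu) = (0.1094, 0.0312).
  (x - mu)^T · [Sigma^{-1} · (x - mu)] = (1)·(0.1094) + (1)·(0.0312) = 0.1406.

Step 4 — take square root: d = √(0.1406) ≈ 0.375.

d(x, mu) = √(0.1406) ≈ 0.375


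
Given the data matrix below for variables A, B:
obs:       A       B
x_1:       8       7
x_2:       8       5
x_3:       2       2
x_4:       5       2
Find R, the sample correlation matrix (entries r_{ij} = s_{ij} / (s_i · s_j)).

Step 1 — column means:
  mean(A) = (8 + 8 + 2 + 5) / 4 = 23/4 = 5.75
  mean(B) = (7 + 5 + 2 + 2) / 4 = 16/4 = 4

Step 2 — sample variances and covariances s[i,j] = (1/(n-1)) · Σ_k (x_{k,i} - mean_i) · (x_{k,j} - mean_j), with n-1 = 3:
  s[A,A] = ((2.25)·(2.25) + (2.25)·(2.25) + (-3.75)·(-3.75) + (-0.75)·(-0.75)) / 3 = 24.75/3 = 8.25
  s[A,B] = ((2.25)·(3) + (2.25)·(1) + (-3.75)·(-2) + (-0.75)·(-2)) / 3 = 18/3 = 6
  s[B,B] = ((3)·(3) + (1)·(1) + (-2)·(-2) + (-2)·(-2)) / 3 = 18/3 = 6
  Sample standard deviations s_i = √(s[i,i]):
  s(A) = √(8.25) = 2.8723
  s(B) = √(6) = 2.4495

Step 3 — r_{ij} = s_{ij} / (s_i · s_j):
  r[A,A] = 1 (diagonal).
  r[A,B] = 6 / (2.8723 · 2.4495) = 6 / 7.0356 = 0.8528
  r[B,B] = 1 (diagonal).

R is symmetric with unit diagonal. Assembling:

R = [[1, 0.8528],
 [0.8528, 1]]


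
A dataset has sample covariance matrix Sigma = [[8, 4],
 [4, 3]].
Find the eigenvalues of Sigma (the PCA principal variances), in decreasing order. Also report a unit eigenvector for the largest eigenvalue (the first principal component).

Step 1 — characteristic polynomial of 2×2 Sigma:
  det(Sigma - λI) = λ² - trace · λ + det = 0.
  trace = 8 + 3 = 11, det = 8·3 - (4)² = 8.
Step 2 — discriminant:
  Δ = trace² - 4·det = 121 - 32 = 89.
Step 3 — eigenvalues:
  λ = (trace ± √Δ)/2 = (11 ± 9.434)/2,
  λ_1 = 10.217,  λ_2 = 0.783.

Step 4 — unit eigenvector for λ_1: solve (Sigma - λ_1 I)v = 0. First row:
  (8 - 10.217)·v_x + (4)·v_y = 0, i.e. (-2.217)·v_x + (4)·v_y = 0,
  so v ∝ (b, λ_1 - a) = (4, 2.217) = u.
  ||u|| = √((4)² + (2.217)²) = √(20.915) ≈ 4.5733,
  v_1 = u/||u|| ≈ (0.8746, 0.4848) (||v_1|| = 1).

λ_1 = 10.217,  λ_2 = 0.783;  v_1 ≈ (0.8746, 0.4848)


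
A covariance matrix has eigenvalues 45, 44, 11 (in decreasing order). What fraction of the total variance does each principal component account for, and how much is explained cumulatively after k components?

Step 1 — total variance = trace(Sigma) = Σ λ_i = 45 + 44 + 11 = 100.

Step 2 — fraction explained by component i = λ_i / Σ λ:
  PC1: 45/100 = 0.45
  PC2: 44/100 = 0.44
  PC3: 11/100 = 0.11

Step 3 — cumulative fraction after k components = (λ_1 + ... + λ_k) / Σ λ:
  k = 1: 45/100 = 0.45
  k = 2: (45 + 44)/100 = 89/100 = 0.89
  k = 3: (45 + 44 + 11)/100 = 100/100 = 1

Summary (fraction, with percent):

explained: PC1 0.45 (45%), PC2 0.44 (44%), PC3 0.11 (11%);  cumulative: 0.45, 0.89, 1


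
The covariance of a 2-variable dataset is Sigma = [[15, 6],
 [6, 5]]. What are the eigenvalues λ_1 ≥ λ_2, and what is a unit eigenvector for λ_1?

Step 1 — characteristic polynomial of 2×2 Sigma:
  det(Sigma - λI) = λ² - trace · λ + det = 0.
  trace = 15 + 5 = 20, det = 15·5 - (6)² = 39.
Step 2 — discriminant:
  Δ = trace² - 4·det = 400 - 156 = 244.
Step 3 — eigenvalues:
  λ = (trace ± √Δ)/2 = (20 ± 15.6205)/2,
  λ_1 = 17.8102,  λ_2 = 2.1898.

Step 4 — unit eigenvector for λ_1: solve (Sigma - λ_1 I)v = 0. First row:
  (15 - 17.8102)·v_x + (6)·v_y = 0, i.e. (-2.8102)·v_x + (6)·v_y = 0,
  so v ∝ (b, λ_1 - a) = (6, 2.8102) = u.
  ||u|| = √((6)² + (2.8102)²) = √(43.8975) ≈ 6.6255,
  v_1 = u/||u|| ≈ (0.9056, 0.4242) (||v_1|| = 1).

λ_1 = 17.8102,  λ_2 = 2.1898;  v_1 ≈ (0.9056, 0.4242)
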